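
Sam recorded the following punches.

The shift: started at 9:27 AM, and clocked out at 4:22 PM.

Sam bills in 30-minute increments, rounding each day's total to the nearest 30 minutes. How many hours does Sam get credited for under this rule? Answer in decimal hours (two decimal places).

The shift: 9:27 AM–4:22 PM = 6 h 55 min → rounds to 7 h 0 min

7.00 hours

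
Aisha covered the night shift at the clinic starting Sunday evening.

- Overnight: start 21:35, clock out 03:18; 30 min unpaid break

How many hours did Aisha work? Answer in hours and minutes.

Overnight: 21:35 → midnight = 2 h 25 min; midnight → 03:18 = 3 h 18 min; span 5 h 43 min; less 30 min break → 5 h 13 min

5 h 13 min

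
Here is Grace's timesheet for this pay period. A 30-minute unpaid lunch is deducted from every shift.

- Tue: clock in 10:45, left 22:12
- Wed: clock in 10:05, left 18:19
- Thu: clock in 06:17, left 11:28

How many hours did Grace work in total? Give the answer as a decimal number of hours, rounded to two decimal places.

Tue: 10:45–22:12 = 11 h 27 min; less 30 min break → 10 h 57 min
Wed: 10:05–18:19 = 8 h 14 min; less 30 min break → 7 h 44 min
Thu: 06:17–11:28 = 5 h 11 min; less 30 min break → 4 h 41 min
Total: 10 h 57 min + 7 h 44 min + 4 h 41 min = 23 h 22 min.

23.37 hours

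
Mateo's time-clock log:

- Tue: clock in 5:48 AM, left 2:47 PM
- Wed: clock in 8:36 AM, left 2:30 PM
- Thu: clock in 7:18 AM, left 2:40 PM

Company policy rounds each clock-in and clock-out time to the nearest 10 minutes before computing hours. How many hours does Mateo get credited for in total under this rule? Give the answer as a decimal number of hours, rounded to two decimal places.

22.17 hours

Tue: in 5:48 AM→5:50 AM, out 2:47 PM→2:50 PM; 9 h 0 min
Wed: in 8:36 AM→8:40 AM, out 2:30 PM→2:30 PM; 5 h 50 min
Thu: in 7:18 AM→7:20 AM, out 2:40 PM→2:40 PM; 7 h 20 min
Total credited: 22 h 10 min.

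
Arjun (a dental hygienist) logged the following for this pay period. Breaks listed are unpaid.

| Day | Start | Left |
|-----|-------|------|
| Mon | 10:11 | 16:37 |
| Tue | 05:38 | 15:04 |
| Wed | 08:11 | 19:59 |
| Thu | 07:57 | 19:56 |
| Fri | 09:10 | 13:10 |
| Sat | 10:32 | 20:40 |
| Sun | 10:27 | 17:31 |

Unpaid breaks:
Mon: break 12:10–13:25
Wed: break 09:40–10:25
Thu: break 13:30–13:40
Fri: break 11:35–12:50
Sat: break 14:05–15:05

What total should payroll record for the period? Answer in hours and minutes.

Mon: 10:11–16:37 = 6 h 26 min; less 75 min break → 5 h 11 min
Tue: 05:38–15:04 = 9 h 26 min
Wed: 08:11–19:59 = 11 h 48 min; less 45 min break → 11 h 3 min
Thu: 07:57–19:56 = 11 h 59 min; less 10 min break → 11 h 49 min
Fri: 09:10–13:10 = 4 h 0 min; less 75 min break → 2 h 45 min
Sat: 10:32–20:40 = 10 h 8 min; less 60 min break → 9 h 8 min
Sun: 10:27–17:31 = 7 h 4 min
Total: 5 h 11 min + 9 h 26 min + 11 h 3 min + 11 h 49 min + 2 h 45 min + 9 h 8 min + 7 h 4 min = 56 h 26 min.

56 h 26 min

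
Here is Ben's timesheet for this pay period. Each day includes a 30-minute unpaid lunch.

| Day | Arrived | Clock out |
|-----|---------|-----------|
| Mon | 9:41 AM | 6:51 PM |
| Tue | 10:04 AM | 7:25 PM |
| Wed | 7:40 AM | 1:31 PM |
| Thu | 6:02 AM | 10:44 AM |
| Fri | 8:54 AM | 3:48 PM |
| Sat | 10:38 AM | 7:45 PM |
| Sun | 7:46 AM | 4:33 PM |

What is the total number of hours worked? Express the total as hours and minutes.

50 h 22 min

Mon: 9:41 AM–6:51 PM = 9 h 10 min; less 30 min break → 8 h 40 min
Tue: 10:04 AM–7:25 PM = 9 h 21 min; less 30 min break → 8 h 51 min
Wed: 7:40 AM–1:31 PM = 5 h 51 min; less 30 min break → 5 h 21 min
Thu: 6:02 AM–10:44 AM = 4 h 42 min; less 30 min break → 4 h 12 min
Fri: 8:54 AM–3:48 PM = 6 h 54 min; less 30 min break → 6 h 24 min
Sat: 10:38 AM–7:45 PM = 9 h 7 min; less 30 min break → 8 h 37 min
Sun: 7:46 AM–4:33 PM = 8 h 47 min; less 30 min break → 8 h 17 min
Total: 8 h 40 min + 8 h 51 min + 5 h 21 min + 4 h 12 min + 6 h 24 min + 8 h 37 min + 8 h 17 min = 50 h 22 min.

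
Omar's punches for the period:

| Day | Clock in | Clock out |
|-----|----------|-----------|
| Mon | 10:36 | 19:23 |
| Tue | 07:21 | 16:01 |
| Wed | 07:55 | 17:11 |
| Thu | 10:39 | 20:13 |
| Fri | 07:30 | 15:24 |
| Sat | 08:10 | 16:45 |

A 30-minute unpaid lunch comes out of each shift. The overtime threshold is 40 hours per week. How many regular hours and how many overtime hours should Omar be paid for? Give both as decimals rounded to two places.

Regular 40.00 hours, overtime 9.77 hours

Mon: 10:36–19:23 = 8 h 47 min; less 30 min break → 8 h 17 min
Tue: 07:21–16:01 = 8 h 40 min; less 30 min break → 8 h 10 min
Wed: 07:55–17:11 = 9 h 16 min; less 30 min break → 8 h 46 min
Thu: 10:39–20:13 = 9 h 34 min; less 30 min break → 9 h 4 min
Fri: 07:30–15:24 = 7 h 54 min; less 30 min break → 7 h 24 min
Sat: 08:10–16:45 = 8 h 35 min; less 30 min break → 8 h 5 min
Total worked: 49 h 46 min = 49.77 h.
Threshold 40 h → overtime 9 h 46 min, regular 40 h 0 min.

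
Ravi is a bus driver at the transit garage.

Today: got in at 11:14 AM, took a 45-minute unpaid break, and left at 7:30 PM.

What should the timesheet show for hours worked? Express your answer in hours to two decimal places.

7.52 hours

Today: 11:14 AM–7:30 PM = 8 h 16 min; less 45 min break → 7 h 31 min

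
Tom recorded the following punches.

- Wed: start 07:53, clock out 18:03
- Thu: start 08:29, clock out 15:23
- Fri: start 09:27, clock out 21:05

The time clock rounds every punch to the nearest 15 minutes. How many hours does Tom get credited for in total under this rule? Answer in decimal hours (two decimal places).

28.50 hours

Wed: in 07:53→08:00, out 18:03→18:00; 10 h 0 min
Thu: in 08:29→08:30, out 15:23→15:30; 7 h 0 min
Fri: in 09:27→09:30, out 21:05→21:00; 11 h 30 min
Total credited: 28 h 30 min.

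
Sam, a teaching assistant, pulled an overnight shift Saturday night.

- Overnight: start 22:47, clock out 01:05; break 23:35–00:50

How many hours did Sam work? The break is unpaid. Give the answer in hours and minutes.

Overnight: 22:47 → midnight = 1 h 13 min; midnight → 01:05 = 1 h 5 min; span 2 h 18 min; less 75 min break → 1 h 3 min

1 h 3 min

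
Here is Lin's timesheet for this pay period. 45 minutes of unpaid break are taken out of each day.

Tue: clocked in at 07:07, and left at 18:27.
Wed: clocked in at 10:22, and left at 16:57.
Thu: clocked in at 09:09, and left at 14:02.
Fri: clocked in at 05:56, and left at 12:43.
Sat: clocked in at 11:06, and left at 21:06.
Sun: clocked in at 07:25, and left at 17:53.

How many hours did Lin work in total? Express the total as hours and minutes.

Tue: 07:07–18:27 = 11 h 20 min; less 45 min break → 10 h 35 min
Wed: 10:22–16:57 = 6 h 35 min; less 45 min break → 5 h 50 min
Thu: 09:09–14:02 = 4 h 53 min; less 45 min break → 4 h 8 min
Fri: 05:56–12:43 = 6 h 47 min; less 45 min break → 6 h 2 min
Sat: 11:06–21:06 = 10 h 0 min; less 45 min break → 9 h 15 min
Sun: 07:25–17:53 = 10 h 28 min; less 45 min break → 9 h 43 min
Total: 10 h 35 min + 5 h 50 min + 4 h 8 min + 6 h 2 min + 9 h 15 min + 9 h 43 min = 45 h 33 min.

45 h 33 min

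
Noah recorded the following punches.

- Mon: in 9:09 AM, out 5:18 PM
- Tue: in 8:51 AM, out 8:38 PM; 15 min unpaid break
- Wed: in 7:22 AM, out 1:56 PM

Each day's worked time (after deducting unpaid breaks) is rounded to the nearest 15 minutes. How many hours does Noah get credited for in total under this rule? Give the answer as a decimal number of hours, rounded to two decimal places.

Mon: 9:09 AM–5:18 PM = 8 h 9 min → rounds to 8 h 15 min
Tue: 8:51 AM–8:38 PM = 11 h 47 min − 15 min = 11 h 32 min → rounds to 11 h 30 min
Wed: 7:22 AM–1:56 PM = 6 h 34 min → rounds to 6 h 30 min
Total credited: 26 h 15 min.

26.25 hours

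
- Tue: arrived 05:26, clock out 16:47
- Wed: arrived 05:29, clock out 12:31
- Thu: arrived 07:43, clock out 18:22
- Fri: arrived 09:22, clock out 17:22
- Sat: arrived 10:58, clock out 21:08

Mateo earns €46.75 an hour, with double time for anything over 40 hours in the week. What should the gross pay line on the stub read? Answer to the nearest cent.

Tue: 05:26–16:47 = 11 h 21 min
Wed: 05:29–12:31 = 7 h 2 min
Thu: 07:43–18:22 = 10 h 39 min
Fri: 09:22–17:22 = 8 h 0 min
Sat: 10:58–21:08 = 10 h 10 min
Total worked: 47 h 12 min = 2832 min.
Regular 40 h 0 min = 2400 min at €46.75/h; overtime 7 h 12 min = 432 min at €93.50/h.
Pay = (2400 × €46.75 + 432 × €93.50) ÷ 60 = €2543.20.

€2543.20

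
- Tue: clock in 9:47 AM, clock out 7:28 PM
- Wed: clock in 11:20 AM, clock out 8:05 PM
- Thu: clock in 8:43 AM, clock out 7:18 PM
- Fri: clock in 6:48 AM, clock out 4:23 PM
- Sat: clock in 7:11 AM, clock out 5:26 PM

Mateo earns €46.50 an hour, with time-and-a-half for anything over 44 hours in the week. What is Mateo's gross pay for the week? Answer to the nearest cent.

€2384.29

Tue: 9:47 AM–7:28 PM = 9 h 41 min
Wed: 11:20 AM–8:05 PM = 8 h 45 min
Thu: 8:43 AM–7:18 PM = 10 h 35 min
Fri: 6:48 AM–4:23 PM = 9 h 35 min
Sat: 7:11 AM–5:26 PM = 10 h 15 min
Total worked: 48 h 51 min = 2931 min.
Regular 44 h 0 min = 2640 min at €46.50/h; overtime 4 h 51 min = 291 min at €69.75/h.
Pay = (2640 × €46.50 + 291 × €69.75) ÷ 60 = €2384.29.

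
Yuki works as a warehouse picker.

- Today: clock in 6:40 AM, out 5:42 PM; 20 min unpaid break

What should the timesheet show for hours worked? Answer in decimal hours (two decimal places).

Today: 6:40 AM–5:42 PM = 11 h 2 min; less 20 min break → 10 h 42 min

10.70 hours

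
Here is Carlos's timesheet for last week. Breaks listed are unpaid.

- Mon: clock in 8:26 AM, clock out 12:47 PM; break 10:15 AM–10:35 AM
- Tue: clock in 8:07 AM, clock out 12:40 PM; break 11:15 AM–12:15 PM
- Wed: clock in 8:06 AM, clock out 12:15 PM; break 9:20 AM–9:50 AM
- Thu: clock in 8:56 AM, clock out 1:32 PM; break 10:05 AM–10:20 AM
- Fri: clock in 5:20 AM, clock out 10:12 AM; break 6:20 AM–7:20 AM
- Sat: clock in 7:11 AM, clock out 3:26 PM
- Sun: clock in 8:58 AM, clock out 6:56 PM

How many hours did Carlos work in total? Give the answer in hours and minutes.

37 h 39 min

Mon: 8:26 AM–12:47 PM = 4 h 21 min; less 20 min break → 4 h 1 min
Tue: 8:07 AM–12:40 PM = 4 h 33 min; less 60 min break → 3 h 33 min
Wed: 8:06 AM–12:15 PM = 4 h 9 min; less 30 min break → 3 h 39 min
Thu: 8:56 AM–1:32 PM = 4 h 36 min; less 15 min break → 4 h 21 min
Fri: 5:20 AM–10:12 AM = 4 h 52 min; less 60 min break → 3 h 52 min
Sat: 7:11 AM–3:26 PM = 8 h 15 min
Sun: 8:58 AM–6:56 PM = 9 h 58 min
Total: 4 h 1 min + 3 h 33 min + 3 h 39 min + 4 h 21 min + 3 h 52 min + 8 h 15 min + 9 h 58 min = 37 h 39 min.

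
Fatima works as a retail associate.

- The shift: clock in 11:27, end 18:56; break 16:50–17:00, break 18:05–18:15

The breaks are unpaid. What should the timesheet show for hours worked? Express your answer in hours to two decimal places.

The shift: 11:27–18:56 = 7 h 29 min; less 20 min break → 7 h 9 min

7.15 hours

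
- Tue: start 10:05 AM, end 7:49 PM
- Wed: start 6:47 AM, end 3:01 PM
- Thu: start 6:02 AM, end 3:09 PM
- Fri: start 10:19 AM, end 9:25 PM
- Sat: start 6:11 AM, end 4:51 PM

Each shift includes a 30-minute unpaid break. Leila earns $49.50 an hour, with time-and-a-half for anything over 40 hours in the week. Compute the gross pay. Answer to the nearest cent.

Tue: 10:05 AM–7:49 PM = 9 h 44 min; less 30 min break → 9 h 14 min
Wed: 6:47 AM–3:01 PM = 8 h 14 min; less 30 min break → 7 h 44 min
Thu: 6:02 AM–3:09 PM = 9 h 7 min; less 30 min break → 8 h 37 min
Fri: 10:19 AM–9:25 PM = 11 h 6 min; less 30 min break → 10 h 36 min
Sat: 6:11 AM–4:51 PM = 10 h 40 min; less 30 min break → 10 h 10 min
Total worked: 46 h 21 min = 2781 min.
Regular 40 h 0 min = 2400 min at $49.50/h; overtime 6 h 21 min = 381 min at $74.25/h.
Pay = (2400 × $49.50 + 381 × $74.25) ÷ 60 = $2451.49.

$2451.49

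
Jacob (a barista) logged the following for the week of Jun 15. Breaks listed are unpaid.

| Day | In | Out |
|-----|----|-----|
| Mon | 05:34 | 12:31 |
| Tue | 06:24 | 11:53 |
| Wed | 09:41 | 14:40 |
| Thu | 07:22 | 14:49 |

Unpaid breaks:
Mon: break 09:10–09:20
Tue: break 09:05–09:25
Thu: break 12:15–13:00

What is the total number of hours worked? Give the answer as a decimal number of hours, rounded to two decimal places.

23.62 hours

Mon: 05:34–12:31 = 6 h 57 min; less 10 min break → 6 h 47 min
Tue: 06:24–11:53 = 5 h 29 min; less 20 min break → 5 h 9 min
Wed: 09:41–14:40 = 4 h 59 min
Thu: 07:22–14:49 = 7 h 27 min; less 45 min break → 6 h 42 min
Total: 6 h 47 min + 5 h 9 min + 4 h 59 min + 6 h 42 min = 23 h 37 min.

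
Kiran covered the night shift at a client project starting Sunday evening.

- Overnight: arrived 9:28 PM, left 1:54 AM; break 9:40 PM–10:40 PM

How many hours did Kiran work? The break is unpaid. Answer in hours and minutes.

3 h 26 min

Overnight: 9:28 PM → midnight = 2 h 32 min; midnight → 1:54 AM = 1 h 54 min; span 4 h 26 min; less 60 min break → 3 h 26 min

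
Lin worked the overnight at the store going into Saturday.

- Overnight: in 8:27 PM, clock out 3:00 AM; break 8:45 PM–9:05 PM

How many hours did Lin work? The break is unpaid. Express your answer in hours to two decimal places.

Overnight: 8:27 PM → midnight = 3 h 33 min; midnight → 3:00 AM = 3 h 0 min; span 6 h 33 min; less 20 min break → 6 h 13 min

6.22 hours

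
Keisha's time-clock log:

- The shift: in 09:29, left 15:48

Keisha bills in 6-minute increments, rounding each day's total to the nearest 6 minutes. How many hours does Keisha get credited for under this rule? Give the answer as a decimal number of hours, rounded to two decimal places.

The shift: 09:29–15:48 = 6 h 19 min → rounds to 6 h 18 min

6.30 hours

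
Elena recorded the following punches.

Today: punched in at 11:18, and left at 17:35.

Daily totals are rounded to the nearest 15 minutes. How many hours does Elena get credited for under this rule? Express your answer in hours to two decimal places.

Today: 11:18–17:35 = 6 h 17 min → rounds to 6 h 15 min

6.25 hours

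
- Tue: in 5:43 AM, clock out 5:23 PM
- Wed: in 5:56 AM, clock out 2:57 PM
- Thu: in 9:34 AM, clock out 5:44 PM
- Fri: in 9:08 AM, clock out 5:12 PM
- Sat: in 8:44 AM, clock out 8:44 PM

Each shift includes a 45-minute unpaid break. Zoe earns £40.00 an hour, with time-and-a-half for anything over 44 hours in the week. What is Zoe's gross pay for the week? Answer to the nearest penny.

Tue: 5:43 AM–5:23 PM = 11 h 40 min; less 45 min break → 10 h 55 min
Wed: 5:56 AM–2:57 PM = 9 h 1 min; less 45 min break → 8 h 16 min
Thu: 9:34 AM–5:44 PM = 8 h 10 min; less 45 min break → 7 h 25 min
Fri: 9:08 AM–5:12 PM = 8 h 4 min; less 45 min break → 7 h 19 min
Sat: 8:44 AM–8:44 PM = 12 h 0 min; less 45 min break → 11 h 15 min
Total worked: 45 h 10 min = 2710 min.
Regular 44 h 0 min = 2640 min at £40.00/h; overtime 1 h 10 min = 70 min at £60.00/h.
Pay = (2640 × £40.00 + 70 × £60.00) ÷ 60 = £1830.00.

£1830.00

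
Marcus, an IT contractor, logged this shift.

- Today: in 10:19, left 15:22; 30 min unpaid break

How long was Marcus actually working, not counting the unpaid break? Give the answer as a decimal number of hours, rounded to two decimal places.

4.55 hours

Today: 10:19–15:22 = 5 h 3 min; less 30 min break → 4 h 33 min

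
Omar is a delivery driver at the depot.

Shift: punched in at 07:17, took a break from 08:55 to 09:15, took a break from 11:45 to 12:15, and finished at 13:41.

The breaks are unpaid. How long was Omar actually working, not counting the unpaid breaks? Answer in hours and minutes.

Shift: 07:17–13:41 = 6 h 24 min; less 50 min break → 5 h 34 min

5 h 34 min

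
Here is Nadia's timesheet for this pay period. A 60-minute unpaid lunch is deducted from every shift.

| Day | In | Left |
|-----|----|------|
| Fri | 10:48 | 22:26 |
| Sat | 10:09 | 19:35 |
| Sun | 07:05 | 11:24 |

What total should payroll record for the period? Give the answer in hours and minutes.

Fri: 10:48–22:26 = 11 h 38 min; less 60 min break → 10 h 38 min
Sat: 10:09–19:35 = 9 h 26 min; less 60 min break → 8 h 26 min
Sun: 07:05–11:24 = 4 h 19 min; less 60 min break → 3 h 19 min
Total: 10 h 38 min + 8 h 26 min + 3 h 19 min = 22 h 23 min.

22 h 23 min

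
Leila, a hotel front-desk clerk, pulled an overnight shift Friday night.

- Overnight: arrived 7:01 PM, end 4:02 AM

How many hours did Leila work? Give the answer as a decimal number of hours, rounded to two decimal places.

9.02 hours

Overnight: 7:01 PM → midnight = 4 h 59 min; midnight → 4:02 AM = 4 h 2 min; span 9 h 1 min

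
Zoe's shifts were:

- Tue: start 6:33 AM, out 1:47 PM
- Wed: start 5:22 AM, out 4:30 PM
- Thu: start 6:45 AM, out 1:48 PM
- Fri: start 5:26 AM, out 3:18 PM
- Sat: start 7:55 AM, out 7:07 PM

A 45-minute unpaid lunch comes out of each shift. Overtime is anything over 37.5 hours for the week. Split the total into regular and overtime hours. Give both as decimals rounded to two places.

Tue: 6:33 AM–1:47 PM = 7 h 14 min; less 45 min break → 6 h 29 min
Wed: 5:22 AM–4:30 PM = 11 h 8 min; less 45 min break → 10 h 23 min
Thu: 6:45 AM–1:48 PM = 7 h 3 min; less 45 min break → 6 h 18 min
Fri: 5:26 AM–3:18 PM = 9 h 52 min; less 45 min break → 9 h 7 min
Sat: 7:55 AM–7:07 PM = 11 h 12 min; less 45 min break → 10 h 27 min
Total worked: 42 h 44 min = 42.73 h.
Threshold 37.5 h → overtime 5 h 14 min, regular 37 h 30 min.

Regular 37.50 hours, overtime 5.23 hours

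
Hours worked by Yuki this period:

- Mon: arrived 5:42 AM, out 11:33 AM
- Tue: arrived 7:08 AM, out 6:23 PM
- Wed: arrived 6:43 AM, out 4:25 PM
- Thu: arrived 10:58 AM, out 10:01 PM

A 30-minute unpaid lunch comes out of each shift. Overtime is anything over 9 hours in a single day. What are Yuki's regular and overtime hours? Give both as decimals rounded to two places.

Regular 32.35 hours, overtime 3.50 hours

Mon: 5:42 AM–11:33 AM = 5 h 51 min; less 30 min break → 5 h 21 min
Tue: 7:08 AM–6:23 PM = 11 h 15 min; less 30 min break → 10 h 45 min
Wed: 6:43 AM–4:25 PM = 9 h 42 min; less 30 min break → 9 h 12 min
Thu: 10:58 AM–10:01 PM = 11 h 3 min; less 30 min break → 10 h 33 min
Mon reg 5 h 21 min / OT 0 h 0 min; Tue reg 9 h 0 min / OT 1 h 45 min; Wed reg 9 h 0 min / OT 0 h 12 min; Thu reg 9 h 0 min / OT 1 h 33 min.
Totals: regular 32 h 21 min, overtime 3 h 30 min.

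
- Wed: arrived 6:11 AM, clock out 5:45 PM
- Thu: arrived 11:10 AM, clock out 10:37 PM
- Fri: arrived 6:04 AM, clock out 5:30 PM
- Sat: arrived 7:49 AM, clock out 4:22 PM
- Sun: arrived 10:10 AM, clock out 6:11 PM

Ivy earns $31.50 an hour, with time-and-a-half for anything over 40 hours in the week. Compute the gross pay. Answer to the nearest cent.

$1780.54

Wed: 6:11 AM–5:45 PM = 11 h 34 min
Thu: 11:10 AM–10:37 PM = 11 h 27 min
Fri: 6:04 AM–5:30 PM = 11 h 26 min
Sat: 7:49 AM–4:22 PM = 8 h 33 min
Sun: 10:10 AM–6:11 PM = 8 h 1 min
Total worked: 51 h 1 min = 3061 min.
Regular 40 h 0 min = 2400 min at $31.50/h; overtime 11 h 1 min = 661 min at $47.25/h.
Pay = (2400 × $31.50 + 661 × $47.25) ÷ 60 = $1780.54.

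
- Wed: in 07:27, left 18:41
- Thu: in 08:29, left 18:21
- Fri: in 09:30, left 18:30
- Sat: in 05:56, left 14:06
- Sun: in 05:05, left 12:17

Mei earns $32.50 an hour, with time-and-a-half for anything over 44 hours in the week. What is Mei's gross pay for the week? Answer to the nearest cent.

Wed: 07:27–18:41 = 11 h 14 min
Thu: 08:29–18:21 = 9 h 52 min
Fri: 09:30–18:30 = 9 h 0 min
Sat: 05:56–14:06 = 8 h 10 min
Sun: 05:05–12:17 = 7 h 12 min
Total worked: 45 h 28 min = 2728 min.
Regular 44 h 0 min = 2640 min at $32.50/h; overtime 1 h 28 min = 88 min at $48.75/h.
Pay = (2640 × $32.50 + 88 × $48.75) ÷ 60 = $1501.50.

$1501.50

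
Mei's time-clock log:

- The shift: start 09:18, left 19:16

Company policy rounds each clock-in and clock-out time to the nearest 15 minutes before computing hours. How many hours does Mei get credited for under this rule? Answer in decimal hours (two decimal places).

The shift: in 09:18→09:15, out 19:16→19:15; 10 h 0 min

10.00 hours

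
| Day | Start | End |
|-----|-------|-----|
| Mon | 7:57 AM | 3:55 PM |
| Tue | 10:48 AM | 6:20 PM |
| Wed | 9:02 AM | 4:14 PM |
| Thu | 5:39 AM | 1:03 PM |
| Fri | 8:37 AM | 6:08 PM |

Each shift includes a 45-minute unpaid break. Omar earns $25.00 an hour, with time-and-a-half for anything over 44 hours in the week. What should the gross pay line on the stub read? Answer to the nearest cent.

$896.67

Mon: 7:57 AM–3:55 PM = 7 h 58 min; less 45 min break → 7 h 13 min
Tue: 10:48 AM–6:20 PM = 7 h 32 min; less 45 min break → 6 h 47 min
Wed: 9:02 AM–4:14 PM = 7 h 12 min; less 45 min break → 6 h 27 min
Thu: 5:39 AM–1:03 PM = 7 h 24 min; less 45 min break → 6 h 39 min
Fri: 8:37 AM–6:08 PM = 9 h 31 min; less 45 min break → 8 h 46 min
Total worked: 35 h 52 min = 2152 min.
Regular 35 h 52 min = 2152 min at $25.00/h; overtime 0 h 0 min = 0 min at $37.50/h.
Pay = (2152 × $25.00 + 0 × $37.50) ÷ 60 = $896.67.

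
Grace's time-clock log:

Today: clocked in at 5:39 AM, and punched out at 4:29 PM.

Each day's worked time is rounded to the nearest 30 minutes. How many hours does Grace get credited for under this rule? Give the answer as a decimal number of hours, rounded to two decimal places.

Today: 5:39 AM–4:29 PM = 10 h 50 min → rounds to 11 h 0 min

11.00 hours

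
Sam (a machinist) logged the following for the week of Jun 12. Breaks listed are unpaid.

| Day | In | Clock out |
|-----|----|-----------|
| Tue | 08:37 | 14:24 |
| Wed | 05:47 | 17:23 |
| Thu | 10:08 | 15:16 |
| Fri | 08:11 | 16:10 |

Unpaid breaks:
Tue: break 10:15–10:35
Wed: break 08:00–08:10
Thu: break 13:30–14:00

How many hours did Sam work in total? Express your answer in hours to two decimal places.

29.50 hours

Tue: 08:37–14:24 = 5 h 47 min; less 20 min break → 5 h 27 min
Wed: 05:47–17:23 = 11 h 36 min; less 10 min break → 11 h 26 min
Thu: 10:08–15:16 = 5 h 8 min; less 30 min break → 4 h 38 min
Fri: 08:11–16:10 = 7 h 59 min
Total: 5 h 27 min + 11 h 26 min + 4 h 38 min + 7 h 59 min = 29 h 30 min.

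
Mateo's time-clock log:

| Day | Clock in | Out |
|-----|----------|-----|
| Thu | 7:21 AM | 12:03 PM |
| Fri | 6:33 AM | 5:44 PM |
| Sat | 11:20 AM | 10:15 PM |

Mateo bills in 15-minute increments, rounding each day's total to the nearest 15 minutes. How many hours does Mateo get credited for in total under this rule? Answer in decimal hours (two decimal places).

27.00 hours

Thu: 7:21 AM–12:03 PM = 4 h 42 min → rounds to 4 h 45 min
Fri: 6:33 AM–5:44 PM = 11 h 11 min → rounds to 11 h 15 min
Sat: 11:20 AM–10:15 PM = 10 h 55 min → rounds to 11 h 0 min
Total credited: 27 h 0 min.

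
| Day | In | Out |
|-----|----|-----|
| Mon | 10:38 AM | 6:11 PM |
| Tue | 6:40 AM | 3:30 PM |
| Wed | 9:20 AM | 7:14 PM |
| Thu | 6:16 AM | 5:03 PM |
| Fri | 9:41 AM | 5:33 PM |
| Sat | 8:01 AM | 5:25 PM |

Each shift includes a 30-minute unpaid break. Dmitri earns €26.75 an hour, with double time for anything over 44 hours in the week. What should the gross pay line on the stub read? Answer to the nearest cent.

€1569.33

Mon: 10:38 AM–6:11 PM = 7 h 33 min; less 30 min break → 7 h 3 min
Tue: 6:40 AM–3:30 PM = 8 h 50 min; less 30 min break → 8 h 20 min
Wed: 9:20 AM–7:14 PM = 9 h 54 min; less 30 min break → 9 h 24 min
Thu: 6:16 AM–5:03 PM = 10 h 47 min; less 30 min break → 10 h 17 min
Fri: 9:41 AM–5:33 PM = 7 h 52 min; less 30 min break → 7 h 22 min
Sat: 8:01 AM–5:25 PM = 9 h 24 min; less 30 min break → 8 h 54 min
Total worked: 51 h 20 min = 3080 min.
Regular 44 h 0 min = 2640 min at €26.75/h; overtime 7 h 20 min = 440 min at €53.50/h.
Pay = (2640 × €26.75 + 440 × €53.50) ÷ 60 = €1569.33.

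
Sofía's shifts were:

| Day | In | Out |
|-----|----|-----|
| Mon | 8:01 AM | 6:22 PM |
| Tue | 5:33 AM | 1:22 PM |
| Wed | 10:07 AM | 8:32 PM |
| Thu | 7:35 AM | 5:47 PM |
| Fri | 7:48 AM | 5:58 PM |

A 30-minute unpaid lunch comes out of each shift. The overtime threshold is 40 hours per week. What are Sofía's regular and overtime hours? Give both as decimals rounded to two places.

Mon: 8:01 AM–6:22 PM = 10 h 21 min; less 30 min break → 9 h 51 min
Tue: 5:33 AM–1:22 PM = 7 h 49 min; less 30 min break → 7 h 19 min
Wed: 10:07 AM–8:32 PM = 10 h 25 min; less 30 min break → 9 h 55 min
Thu: 7:35 AM–5:47 PM = 10 h 12 min; less 30 min break → 9 h 42 min
Fri: 7:48 AM–5:58 PM = 10 h 10 min; less 30 min break → 9 h 40 min
Total worked: 46 h 27 min = 46.45 h.
Threshold 40 h → overtime 6 h 27 min, regular 40 h 0 min.

Regular 40.00 hours, overtime 6.45 hours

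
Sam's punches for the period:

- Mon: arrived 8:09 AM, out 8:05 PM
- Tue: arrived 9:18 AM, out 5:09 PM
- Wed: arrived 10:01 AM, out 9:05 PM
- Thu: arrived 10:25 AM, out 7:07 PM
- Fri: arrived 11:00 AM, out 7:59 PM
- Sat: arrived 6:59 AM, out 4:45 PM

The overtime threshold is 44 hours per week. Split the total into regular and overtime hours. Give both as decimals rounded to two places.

Regular 44.00 hours, overtime 14.30 hours

Mon: 8:09 AM–8:05 PM = 11 h 56 min
Tue: 9:18 AM–5:09 PM = 7 h 51 min
Wed: 10:01 AM–9:05 PM = 11 h 4 min
Thu: 10:25 AM–7:07 PM = 8 h 42 min
Fri: 11:00 AM–7:59 PM = 8 h 59 min
Sat: 6:59 AM–4:45 PM = 9 h 46 min
Total worked: 58 h 18 min = 58.30 h.
Threshold 44 h → overtime 14 h 18 min, regular 44 h 0 min.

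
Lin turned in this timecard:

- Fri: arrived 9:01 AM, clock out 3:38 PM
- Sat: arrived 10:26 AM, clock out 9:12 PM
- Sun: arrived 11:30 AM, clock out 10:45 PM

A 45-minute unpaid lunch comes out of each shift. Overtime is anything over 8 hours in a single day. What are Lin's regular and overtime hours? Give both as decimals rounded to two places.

Regular 21.87 hours, overtime 4.52 hours

Fri: 9:01 AM–3:38 PM = 6 h 37 min; less 45 min break → 5 h 52 min
Sat: 10:26 AM–9:12 PM = 10 h 46 min; less 45 min break → 10 h 1 min
Sun: 11:30 AM–10:45 PM = 11 h 15 min; less 45 min break → 10 h 30 min
Fri reg 5 h 52 min / OT 0 h 0 min; Sat reg 8 h 0 min / OT 2 h 1 min; Sun reg 8 h 0 min / OT 2 h 30 min.
Totals: regular 21 h 52 min, overtime 4 h 31 min.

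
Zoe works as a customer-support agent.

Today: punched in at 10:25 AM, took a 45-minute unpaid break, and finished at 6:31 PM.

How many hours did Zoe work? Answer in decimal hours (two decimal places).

7.35 hours

Today: 10:25 AM–6:31 PM = 8 h 6 min; less 45 min break → 7 h 21 min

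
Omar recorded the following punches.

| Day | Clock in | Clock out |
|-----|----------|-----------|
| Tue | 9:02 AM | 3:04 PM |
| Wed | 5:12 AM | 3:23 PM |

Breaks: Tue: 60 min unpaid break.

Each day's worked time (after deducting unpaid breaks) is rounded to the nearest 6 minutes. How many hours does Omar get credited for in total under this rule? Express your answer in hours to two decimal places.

15.20 hours

Tue: 9:02 AM–3:04 PM = 6 h 2 min − 60 min = 5 h 2 min → rounds to 5 h 0 min
Wed: 5:12 AM–3:23 PM = 10 h 11 min → rounds to 10 h 12 min
Total credited: 15 h 12 min.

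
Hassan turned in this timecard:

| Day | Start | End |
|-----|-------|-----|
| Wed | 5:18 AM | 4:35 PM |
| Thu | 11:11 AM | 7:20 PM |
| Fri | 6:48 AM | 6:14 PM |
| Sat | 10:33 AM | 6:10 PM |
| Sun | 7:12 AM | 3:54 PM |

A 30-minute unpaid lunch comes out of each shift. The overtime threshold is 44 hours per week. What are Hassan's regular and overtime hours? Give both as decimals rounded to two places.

Regular 44.00 hours, overtime 0.68 hours

Wed: 5:18 AM–4:35 PM = 11 h 17 min; less 30 min break → 10 h 47 min
Thu: 11:11 AM–7:20 PM = 8 h 9 min; less 30 min break → 7 h 39 min
Fri: 6:48 AM–6:14 PM = 11 h 26 min; less 30 min break → 10 h 56 min
Sat: 10:33 AM–6:10 PM = 7 h 37 min; less 30 min break → 7 h 7 min
Sun: 7:12 AM–3:54 PM = 8 h 42 min; less 30 min break → 8 h 12 min
Total worked: 44 h 41 min = 44.68 h.
Threshold 44 h → overtime 0 h 41 min, regular 44 h 0 min.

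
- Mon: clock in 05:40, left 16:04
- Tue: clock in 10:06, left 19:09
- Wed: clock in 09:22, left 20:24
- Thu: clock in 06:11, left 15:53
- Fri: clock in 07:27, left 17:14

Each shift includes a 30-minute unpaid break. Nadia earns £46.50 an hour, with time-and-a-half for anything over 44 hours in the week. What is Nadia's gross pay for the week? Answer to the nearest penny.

Mon: 05:40–16:04 = 10 h 24 min; less 30 min break → 9 h 54 min
Tue: 10:06–19:09 = 9 h 3 min; less 30 min break → 8 h 33 min
Wed: 09:22–20:24 = 11 h 2 min; less 30 min break → 10 h 32 min
Thu: 06:11–15:53 = 9 h 42 min; less 30 min break → 9 h 12 min
Fri: 07:27–17:14 = 9 h 47 min; less 30 min break → 9 h 17 min
Total worked: 47 h 28 min = 2848 min.
Regular 44 h 0 min = 2640 min at £46.50/h; overtime 3 h 28 min = 208 min at £69.75/h.
Pay = (2640 × £46.50 + 208 × £69.75) ÷ 60 = £2287.80.

£2287.80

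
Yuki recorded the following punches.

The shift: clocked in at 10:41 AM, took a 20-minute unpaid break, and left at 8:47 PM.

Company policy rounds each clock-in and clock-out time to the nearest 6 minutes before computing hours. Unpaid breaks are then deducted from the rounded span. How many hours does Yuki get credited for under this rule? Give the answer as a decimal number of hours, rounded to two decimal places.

9.77 hours

The shift: in 10:41 AM→10:42 AM, out 8:47 PM→8:48 PM; 10 h 6 min − 20 min = 9 h 46 min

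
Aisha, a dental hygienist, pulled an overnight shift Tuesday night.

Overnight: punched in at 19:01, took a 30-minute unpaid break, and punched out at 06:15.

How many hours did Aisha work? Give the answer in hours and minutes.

10 h 44 min

Overnight: 19:01 → midnight = 4 h 59 min; midnight → 06:15 = 6 h 15 min; span 11 h 14 min; less 30 min break → 10 h 44 min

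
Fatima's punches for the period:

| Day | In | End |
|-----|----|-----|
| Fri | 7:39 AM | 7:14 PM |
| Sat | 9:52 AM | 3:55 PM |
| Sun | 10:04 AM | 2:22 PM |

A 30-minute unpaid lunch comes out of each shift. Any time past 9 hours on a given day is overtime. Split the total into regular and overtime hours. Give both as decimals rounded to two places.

Fri: 7:39 AM–7:14 PM = 11 h 35 min; less 30 min break → 11 h 5 min
Sat: 9:52 AM–3:55 PM = 6 h 3 min; less 30 min break → 5 h 33 min
Sun: 10:04 AM–2:22 PM = 4 h 18 min; less 30 min break → 3 h 48 min
Fri reg 9 h 0 min / OT 2 h 5 min; Sat reg 5 h 33 min / OT 0 h 0 min; Sun reg 3 h 48 min / OT 0 h 0 min.
Totals: regular 18 h 21 min, overtime 2 h 5 min.

Regular 18.35 hours, overtime 2.08 hours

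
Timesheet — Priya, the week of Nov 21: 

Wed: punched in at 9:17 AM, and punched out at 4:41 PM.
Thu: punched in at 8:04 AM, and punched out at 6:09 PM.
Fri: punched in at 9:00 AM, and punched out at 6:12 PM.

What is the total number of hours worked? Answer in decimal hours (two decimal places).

Wed: 9:17 AM–4:41 PM = 7 h 24 min
Thu: 8:04 AM–6:09 PM = 10 h 5 min
Fri: 9:00 AM–6:12 PM = 9 h 12 min
Total: 7 h 24 min + 10 h 5 min + 9 h 12 min = 26 h 41 min.

26.68 hours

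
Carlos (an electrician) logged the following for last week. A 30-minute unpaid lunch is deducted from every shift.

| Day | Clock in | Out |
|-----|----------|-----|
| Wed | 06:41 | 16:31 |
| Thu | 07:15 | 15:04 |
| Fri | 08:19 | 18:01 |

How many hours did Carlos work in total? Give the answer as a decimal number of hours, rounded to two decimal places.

25.85 hours

Wed: 06:41–16:31 = 9 h 50 min; less 30 min break → 9 h 20 min
Thu: 07:15–15:04 = 7 h 49 min; less 30 min break → 7 h 19 min
Fri: 08:19–18:01 = 9 h 42 min; less 30 min break → 9 h 12 min
Total: 9 h 20 min + 7 h 19 min + 9 h 12 min = 25 h 51 min.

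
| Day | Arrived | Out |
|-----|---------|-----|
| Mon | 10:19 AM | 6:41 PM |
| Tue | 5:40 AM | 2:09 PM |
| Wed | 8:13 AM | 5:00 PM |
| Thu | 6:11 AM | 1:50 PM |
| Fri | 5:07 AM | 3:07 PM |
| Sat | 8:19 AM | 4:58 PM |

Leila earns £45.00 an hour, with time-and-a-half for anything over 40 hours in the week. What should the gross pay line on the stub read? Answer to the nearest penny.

Mon: 10:19 AM–6:41 PM = 8 h 22 min
Tue: 5:40 AM–2:09 PM = 8 h 29 min
Wed: 8:13 AM–5:00 PM = 8 h 47 min
Thu: 6:11 AM–1:50 PM = 7 h 39 min
Fri: 5:07 AM–3:07 PM = 10 h 0 min
Sat: 8:19 AM–4:58 PM = 8 h 39 min
Total worked: 51 h 56 min = 3116 min.
Regular 40 h 0 min = 2400 min at £45.00/h; overtime 11 h 56 min = 716 min at £67.50/h.
Pay = (2400 × £45.00 + 716 × £67.50) ÷ 60 = £2605.50.

£2605.50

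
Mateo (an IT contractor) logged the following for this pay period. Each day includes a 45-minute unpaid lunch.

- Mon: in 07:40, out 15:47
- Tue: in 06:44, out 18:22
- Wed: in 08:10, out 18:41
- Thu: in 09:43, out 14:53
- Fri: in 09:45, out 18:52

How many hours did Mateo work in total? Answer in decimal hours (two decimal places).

40.80 hours

Mon: 07:40–15:47 = 8 h 7 min; less 45 min break → 7 h 22 min
Tue: 06:44–18:22 = 11 h 38 min; less 45 min break → 10 h 53 min
Wed: 08:10–18:41 = 10 h 31 min; less 45 min break → 9 h 46 min
Thu: 09:43–14:53 = 5 h 10 min; less 45 min break → 4 h 25 min
Fri: 09:45–18:52 = 9 h 7 min; less 45 min break → 8 h 22 min
Total: 7 h 22 min + 10 h 53 min + 9 h 46 min + 4 h 25 min + 8 h 22 min = 40 h 48 min.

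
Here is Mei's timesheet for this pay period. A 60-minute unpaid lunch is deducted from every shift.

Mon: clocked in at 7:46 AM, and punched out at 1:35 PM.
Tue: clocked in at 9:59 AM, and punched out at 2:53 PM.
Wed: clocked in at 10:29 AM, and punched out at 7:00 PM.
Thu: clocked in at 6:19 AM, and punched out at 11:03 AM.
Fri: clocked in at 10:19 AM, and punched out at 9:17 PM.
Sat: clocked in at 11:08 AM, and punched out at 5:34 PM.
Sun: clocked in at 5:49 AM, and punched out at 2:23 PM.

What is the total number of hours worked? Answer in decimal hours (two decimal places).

42.93 hours

Mon: 7:46 AM–1:35 PM = 5 h 49 min; less 60 min break → 4 h 49 min
Tue: 9:59 AM–2:53 PM = 4 h 54 min; less 60 min break → 3 h 54 min
Wed: 10:29 AM–7:00 PM = 8 h 31 min; less 60 min break → 7 h 31 min
Thu: 6:19 AM–11:03 AM = 4 h 44 min; less 60 min break → 3 h 44 min
Fri: 10:19 AM–9:17 PM = 10 h 58 min; less 60 min break → 9 h 58 min
Sat: 11:08 AM–5:34 PM = 6 h 26 min; less 60 min break → 5 h 26 min
Sun: 5:49 AM–2:23 PM = 8 h 34 min; less 60 min break → 7 h 34 min
Total: 4 h 49 min + 3 h 54 min + 7 h 31 min + 3 h 44 min + 9 h 58 min + 5 h 26 min + 7 h 34 min = 42 h 56 min.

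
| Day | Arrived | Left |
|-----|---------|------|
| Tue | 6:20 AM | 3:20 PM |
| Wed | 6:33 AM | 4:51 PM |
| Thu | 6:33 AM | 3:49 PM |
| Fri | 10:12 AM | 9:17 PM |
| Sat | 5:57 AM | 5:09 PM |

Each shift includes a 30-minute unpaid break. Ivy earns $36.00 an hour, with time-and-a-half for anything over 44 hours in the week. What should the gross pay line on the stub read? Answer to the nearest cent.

Tue: 6:20 AM–3:20 PM = 9 h 0 min; less 30 min break → 8 h 30 min
Wed: 6:33 AM–4:51 PM = 10 h 18 min; less 30 min break → 9 h 48 min
Thu: 6:33 AM–3:49 PM = 9 h 16 min; less 30 min break → 8 h 46 min
Fri: 10:12 AM–9:17 PM = 11 h 5 min; less 30 min break → 10 h 35 min
Sat: 5:57 AM–5:09 PM = 11 h 12 min; less 30 min break → 10 h 42 min
Total worked: 48 h 21 min = 2901 min.
Regular 44 h 0 min = 2640 min at $36.00/h; overtime 4 h 21 min = 261 min at $54.00/h.
Pay = (2640 × $36.00 + 261 × $54.00) ÷ 60 = $1818.90.

$1818.90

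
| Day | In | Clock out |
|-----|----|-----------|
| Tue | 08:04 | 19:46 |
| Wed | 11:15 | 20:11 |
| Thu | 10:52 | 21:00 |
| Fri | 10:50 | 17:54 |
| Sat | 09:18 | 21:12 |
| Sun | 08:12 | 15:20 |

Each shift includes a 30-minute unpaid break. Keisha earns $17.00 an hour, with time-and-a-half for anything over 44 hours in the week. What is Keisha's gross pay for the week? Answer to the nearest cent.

Tue: 08:04–19:46 = 11 h 42 min; less 30 min break → 11 h 12 min
Wed: 11:15–20:11 = 8 h 56 min; less 30 min break → 8 h 26 min
Thu: 10:52–21:00 = 10 h 8 min; less 30 min break → 9 h 38 min
Fri: 10:50–17:54 = 7 h 4 min; less 30 min break → 6 h 34 min
Sat: 09:18–21:12 = 11 h 54 min; less 30 min break → 11 h 24 min
Sun: 08:12–15:20 = 7 h 8 min; less 30 min break → 6 h 38 min
Total worked: 53 h 52 min = 3232 min.
Regular 44 h 0 min = 2640 min at $17.00/h; overtime 9 h 52 min = 592 min at $25.50/h.
Pay = (2640 × $17.00 + 592 × $25.50) ÷ 60 = $999.60.

$999.60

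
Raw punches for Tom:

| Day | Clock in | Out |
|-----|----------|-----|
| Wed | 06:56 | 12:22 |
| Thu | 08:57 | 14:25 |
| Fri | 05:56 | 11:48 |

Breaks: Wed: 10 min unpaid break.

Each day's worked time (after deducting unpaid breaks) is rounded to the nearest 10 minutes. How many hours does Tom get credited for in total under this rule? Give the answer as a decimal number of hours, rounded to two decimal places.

Wed: 06:56–12:22 = 5 h 26 min − 10 min = 5 h 16 min → rounds to 5 h 20 min
Thu: 08:57–14:25 = 5 h 28 min → rounds to 5 h 30 min
Fri: 05:56–11:48 = 5 h 52 min → rounds to 5 h 50 min
Total credited: 16 h 40 min.

16.67 hours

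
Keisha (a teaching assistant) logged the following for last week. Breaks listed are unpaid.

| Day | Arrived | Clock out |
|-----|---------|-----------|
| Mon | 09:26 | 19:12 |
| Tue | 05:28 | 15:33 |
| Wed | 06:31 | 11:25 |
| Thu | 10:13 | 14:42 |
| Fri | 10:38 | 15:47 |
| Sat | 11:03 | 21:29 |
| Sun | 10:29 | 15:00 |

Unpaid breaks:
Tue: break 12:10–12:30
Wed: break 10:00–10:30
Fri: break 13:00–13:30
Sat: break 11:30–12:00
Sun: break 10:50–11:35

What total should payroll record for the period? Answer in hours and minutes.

Mon: 09:26–19:12 = 9 h 46 min
Tue: 05:28–15:33 = 10 h 5 min; less 20 min break → 9 h 45 min
Wed: 06:31–11:25 = 4 h 54 min; less 30 min break → 4 h 24 min
Thu: 10:13–14:42 = 4 h 29 min
Fri: 10:38–15:47 = 5 h 9 min; less 30 min break → 4 h 39 min
Sat: 11:03–21:29 = 10 h 26 min; less 30 min break → 9 h 56 min
Sun: 10:29–15:00 = 4 h 31 min; less 45 min break → 3 h 46 min
Total: 9 h 46 min + 9 h 45 min + 4 h 24 min + 4 h 29 min + 4 h 39 min + 9 h 56 min + 3 h 46 min = 46 h 45 min.

46 h 45 min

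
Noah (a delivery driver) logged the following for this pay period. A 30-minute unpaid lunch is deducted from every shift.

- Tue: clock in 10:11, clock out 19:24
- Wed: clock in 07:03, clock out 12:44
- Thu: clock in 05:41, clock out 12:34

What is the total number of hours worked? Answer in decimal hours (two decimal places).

20.28 hours

Tue: 10:11–19:24 = 9 h 13 min; less 30 min break → 8 h 43 min
Wed: 07:03–12:44 = 5 h 41 min; less 30 min break → 5 h 11 min
Thu: 05:41–12:34 = 6 h 53 min; less 30 min break → 6 h 23 min
Total: 8 h 43 min + 5 h 11 min + 6 h 23 min = 20 h 17 min.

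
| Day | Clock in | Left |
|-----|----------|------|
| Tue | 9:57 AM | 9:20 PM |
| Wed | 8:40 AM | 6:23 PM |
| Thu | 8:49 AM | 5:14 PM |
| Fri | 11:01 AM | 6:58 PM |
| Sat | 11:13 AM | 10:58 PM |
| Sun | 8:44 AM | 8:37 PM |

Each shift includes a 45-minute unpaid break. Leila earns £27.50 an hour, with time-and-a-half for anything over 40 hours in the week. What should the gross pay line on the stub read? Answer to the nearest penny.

£1784.75

Tue: 9:57 AM–9:20 PM = 11 h 23 min; less 45 min break → 10 h 38 min
Wed: 8:40 AM–6:23 PM = 9 h 43 min; less 45 min break → 8 h 58 min
Thu: 8:49 AM–5:14 PM = 8 h 25 min; less 45 min break → 7 h 40 min
Fri: 11:01 AM–6:58 PM = 7 h 57 min; less 45 min break → 7 h 12 min
Sat: 11:13 AM–10:58 PM = 11 h 45 min; less 45 min break → 11 h 0 min
Sun: 8:44 AM–8:37 PM = 11 h 53 min; less 45 min break → 11 h 8 min
Total worked: 56 h 36 min = 3396 min.
Regular 40 h 0 min = 2400 min at £27.50/h; overtime 16 h 36 min = 996 min at £41.25/h.
Pay = (2400 × £27.50 + 996 × £41.25) ÷ 60 = £1784.75.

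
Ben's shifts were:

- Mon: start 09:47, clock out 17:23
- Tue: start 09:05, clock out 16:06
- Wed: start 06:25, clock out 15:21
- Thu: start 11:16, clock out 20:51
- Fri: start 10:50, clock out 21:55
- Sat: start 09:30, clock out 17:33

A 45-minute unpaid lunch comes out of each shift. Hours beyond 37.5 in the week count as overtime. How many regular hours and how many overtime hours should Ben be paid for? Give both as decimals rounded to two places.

Mon: 09:47–17:23 = 7 h 36 min; less 45 min break → 6 h 51 min
Tue: 09:05–16:06 = 7 h 1 min; less 45 min break → 6 h 16 min
Wed: 06:25–15:21 = 8 h 56 min; less 45 min break → 8 h 11 min
Thu: 11:16–20:51 = 9 h 35 min; less 45 min break → 8 h 50 min
Fri: 10:50–21:55 = 11 h 5 min; less 45 min break → 10 h 20 min
Sat: 09:30–17:33 = 8 h 3 min; less 45 min break → 7 h 18 min
Total worked: 47 h 46 min = 47.77 h.
Threshold 37.5 h → overtime 10 h 16 min, regular 37 h 30 min.

Regular 37.50 hours, overtime 10.27 hours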